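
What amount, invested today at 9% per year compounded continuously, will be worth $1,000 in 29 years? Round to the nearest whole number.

$74

P = A·e^(−rt) = 1,000·e^(−2.61).
e^(−2.61) ≈ 0.0735345438, so P ≈ 73.5345.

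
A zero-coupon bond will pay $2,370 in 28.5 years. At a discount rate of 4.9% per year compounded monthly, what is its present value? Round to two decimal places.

Growth factor = (1 + 0.049/12)^342 ≈ 4.029557427.
P = 2,370/4.029557427 ≈ 588.1539.

$588.15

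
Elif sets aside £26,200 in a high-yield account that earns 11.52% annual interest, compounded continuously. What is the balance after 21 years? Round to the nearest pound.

A = P·e^(rt) = 26,200·e^(0.1152·21) = 26,200·e^2.4192.
e^2.4192 ≈ 11.2368662251, so A ≈ 294,405.8951.

£294,406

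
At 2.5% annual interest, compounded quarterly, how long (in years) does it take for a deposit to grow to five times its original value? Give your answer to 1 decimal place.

64.6 years

(1 + 0.00625)^(4t) = 5.
4t = ln 5 / ln(1 + 0.00625) ≈ 1.6094/0.00623055 ≈ 258.3139.
t ≈ 64.5785.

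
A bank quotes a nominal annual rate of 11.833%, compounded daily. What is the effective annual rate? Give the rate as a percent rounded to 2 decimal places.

12.56%

EAR = (1 + 11.833%/365)^365 − 1 = (1 + 0.000324192)^365 − 1.
(1 + 0.000324192)^365 ≈ 1.125594, so EAR ≈ 12.55939%.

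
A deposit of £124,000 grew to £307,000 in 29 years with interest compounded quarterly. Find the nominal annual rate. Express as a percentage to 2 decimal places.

The 116-period growth factor is 307,000/124,000 = 2.47581.
r/4 = 2.47581^(1/116) − 1 ≈ 0.00784584, so r ≈ 4·0.00784584 = 3.13834%.

3.14%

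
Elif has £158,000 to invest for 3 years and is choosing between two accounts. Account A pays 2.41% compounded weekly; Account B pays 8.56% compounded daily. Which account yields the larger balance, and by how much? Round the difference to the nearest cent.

A: (1 + 0.0241/52)^156 ≈ 1.07495978442, so 158,000 × 1.07495978442 ≈ 169,843.6459.
B: (1 + 0.0856/365)^1095 ≈ 1.29274762131, so 158,000 × 1.29274762131 ≈ 204,254.1242.
Difference ≈ 34,410.4782 in favor of B.

Account B, by £34,410.48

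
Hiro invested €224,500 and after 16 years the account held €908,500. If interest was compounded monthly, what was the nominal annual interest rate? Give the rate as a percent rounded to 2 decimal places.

(1 + r/12)^192 = 908,500/224,500 = 4.04677.
1 + r/12 = 4.04677^(1/192) ≈ 1.007307, so r/12 ≈ 0.0073074.
r ≈ 12·0.0073074 = 8.76888%.

8.77%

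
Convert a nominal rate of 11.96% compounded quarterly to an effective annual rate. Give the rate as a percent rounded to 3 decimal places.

One year is 4 periods at 0.0299 each: (1 + 0.0299)^4 ≈ 1.125072.
EAR = 1.125072 − 1 ≈ 12.50718%.

12.507%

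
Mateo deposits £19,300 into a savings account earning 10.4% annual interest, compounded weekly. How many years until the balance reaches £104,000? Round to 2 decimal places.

We need (1 + 0.002)^(52t) = 5.3886, so 52t = ln 5.3886 / ln 1.002 ≈ 842.9848.
t ≈ 842.9848/52 = 16.2112 years.

16.21 years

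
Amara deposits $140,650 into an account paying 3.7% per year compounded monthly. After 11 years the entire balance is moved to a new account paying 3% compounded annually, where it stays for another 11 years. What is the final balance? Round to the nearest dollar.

$292,304

After 11 years at 3.7%: 140,650 × 1.50136370006 ≈ 211,166.8044.
Then 11 years at 3%: 211,166.8044 × 1.38423387072 ≈ 292,304.2430.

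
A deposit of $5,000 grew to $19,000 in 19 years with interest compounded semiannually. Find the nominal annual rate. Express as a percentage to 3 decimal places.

(1 + r/2)^38 = 19,000/5,000 = 3.8.
1 + r/2 = 3.8^(1/38) ≈ 1.035756, so r/2 ≈ 0.035756.
r ≈ 2·0.035756 = 7.15120%.

7.151%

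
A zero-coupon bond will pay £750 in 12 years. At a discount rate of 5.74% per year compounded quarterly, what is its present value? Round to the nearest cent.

Periodic rate = 5.74%/4 = 0.01435; 48 periods.
P = 750/(1 + 0.01435)^48 ≈ 750/1.98160007 ≈ 378.4820.

£378.48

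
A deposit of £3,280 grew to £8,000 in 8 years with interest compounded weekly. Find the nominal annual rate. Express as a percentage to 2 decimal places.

(1 + r/52)^416 = 8,000/3,280 = 2.43902.
1 + r/52 = 2.43902^(1/416) ≈ 1.002146, so r/52 ≈ 0.00214556.
r ≈ 52·0.00214556 = 11.15693%.

11.16%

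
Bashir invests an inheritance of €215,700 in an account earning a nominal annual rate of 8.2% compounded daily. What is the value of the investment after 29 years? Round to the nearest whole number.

€2,325,340

Growth factor = (1 + 0.082/365)^10585 ≈ 10.78043505413.
A ≈ 215,700 × 10.78043505413 ≈ 2,325,339.8412.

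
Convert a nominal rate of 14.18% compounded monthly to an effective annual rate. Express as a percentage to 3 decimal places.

15.139%

EAR = (1 + 14.18%/12)^12 − 1 = (1 + 0.0118167)^12 − 1.
(1 + 0.0118167)^12 ≈ 1.151389, so EAR ≈ 15.13887%.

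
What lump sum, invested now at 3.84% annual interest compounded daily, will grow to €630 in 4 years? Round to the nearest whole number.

Periodic rate = 3.84%/365 = 0.000105205; 1460 periods.
P = 630/(1 + 0.0384/365)^1460 ≈ 630/1.16601496 ≈ 540.3018.

€540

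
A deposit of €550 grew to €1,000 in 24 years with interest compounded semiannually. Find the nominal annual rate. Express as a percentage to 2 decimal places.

(1 + r/2)^48 = 1,000/550 = 1.81818.
1 + r/2 = 1.81818^(1/48) ≈ 1.012533, so r/2 ≈ 0.0125328.
r ≈ 2·0.0125328 = 2.50656%.

2.51%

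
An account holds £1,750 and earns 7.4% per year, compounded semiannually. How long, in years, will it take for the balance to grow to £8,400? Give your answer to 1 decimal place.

21.6 years

(1 + 0.037)^(2t) = 8,400/1,750 = 4.8.
2t·ln(1 + 0.037) = ln(4.8); 2t = 1.5686/0.0363319 ≈ 43.1746.
t ≈ 21.5873 years.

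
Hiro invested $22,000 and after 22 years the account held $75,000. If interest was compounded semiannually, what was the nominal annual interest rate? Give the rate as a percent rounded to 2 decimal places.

5.65%

The 44-period growth factor is 75,000/22,000 = 3.40909.
r/2 = 3.40909^(1/44) − 1 ≈ 0.0282659, so r ≈ 2·0.0282659 = 5.65317%.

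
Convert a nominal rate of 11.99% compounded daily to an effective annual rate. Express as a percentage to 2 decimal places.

12.74%

One year is 365 periods at 0.000328493 each: (1 + 0.000328493)^365 ≈ 1.127362.
EAR = 1.127362 − 1 ≈ 12.73619%.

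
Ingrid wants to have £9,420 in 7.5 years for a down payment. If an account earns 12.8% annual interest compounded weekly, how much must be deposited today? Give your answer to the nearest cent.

Periodic rate = 12.8%/52 = 0.00246154; 390 periods.
P = 9,420/(1 + 0.128/52)^390 ≈ 9,420/2.608617524 ≈ 3,611.1081.

£3,611.11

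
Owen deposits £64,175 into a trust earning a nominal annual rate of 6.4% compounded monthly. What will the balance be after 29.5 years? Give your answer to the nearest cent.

£421,827.68

Periodic rate = 6.4%/12 = 0.00533333; periods = 12·29.5 = 354.
A = 64,175·(1 + 0.064/12)^354 ≈ 64,175·6.57308422557 ≈ 421,827.6802.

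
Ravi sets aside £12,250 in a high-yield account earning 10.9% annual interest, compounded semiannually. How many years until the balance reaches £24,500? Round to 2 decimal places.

(1 + 0.0545)^(2t) = 24,500/12,250 = 2.
2t·ln(1 + 0.0545) = ln(2); 2t = 0.69315/0.0530667 ≈ 13.0618.
t ≈ 6.5309 years.

6.53 years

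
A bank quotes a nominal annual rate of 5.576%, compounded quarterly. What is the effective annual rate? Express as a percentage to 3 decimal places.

5.694%

EAR = (1 + 5.576%/4)^4 − 1 = (1 + 0.01394)^4 − 1.
(1 + 0.01394)^4 ≈ 1.056937, so EAR ≈ 5.69368%.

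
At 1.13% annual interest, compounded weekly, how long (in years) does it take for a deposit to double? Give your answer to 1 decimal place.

(1 + 0.000217308)^(52t) = 2.
52t = ln 2 / ln(1 + 0.000217308) ≈ 0.69315/0.000217284 ≈ 3190.0504.
t ≈ 61.3471.

61.3 years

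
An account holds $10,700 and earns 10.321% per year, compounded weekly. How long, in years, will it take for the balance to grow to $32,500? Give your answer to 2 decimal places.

10.78 years

(1 + 0.00198481)^(52t) = 32,500/10,700 = 3.0374.
52t·ln(1 + 0.00198481) = ln(3.0374); 52t = 1.111/0.00198284 ≈ 560.3054.
t ≈ 10.7751 years.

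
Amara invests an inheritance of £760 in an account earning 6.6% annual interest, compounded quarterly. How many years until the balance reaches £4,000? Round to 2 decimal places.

(1 + 0.0165)^(4t) = 4,000/760 = 5.2632.
4t·ln(1 + 0.0165) = ln(5.2632); 4t = 1.6607/0.0163654 ≈ 101.4785.
t ≈ 25.3696 years.

25.37 years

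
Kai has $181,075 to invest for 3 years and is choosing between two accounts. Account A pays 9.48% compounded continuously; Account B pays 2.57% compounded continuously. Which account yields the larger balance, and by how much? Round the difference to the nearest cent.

Account A growth factor: e^(0.0948·3) = e^0.2844 ≈ 1.32896441021; balance ≈ 240,642.2306.
Account B growth factor: e^(0.0257·3) = e^0.0771 ≈ 1.080150086; balance ≈ 195,588.1768.
Account A is larger by 45,054.0538.

Account A, by $45,054.05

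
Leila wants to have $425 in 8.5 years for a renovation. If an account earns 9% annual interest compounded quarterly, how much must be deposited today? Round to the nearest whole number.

Periodic rate = 9%/4 = 0.0225; 34 periods.
P = 425/(1 + 0.0225)^34 ≈ 425/2.13084945 ≈ 199.4510.

$199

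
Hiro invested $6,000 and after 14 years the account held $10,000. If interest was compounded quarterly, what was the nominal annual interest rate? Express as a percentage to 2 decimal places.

3.67%

The 56-period growth factor is 10,000/6,000 = 1.66667.
r/4 = 1.66667^(1/56) − 1 ≈ 0.00916362, so r ≈ 4·0.00916362 = 3.66545%.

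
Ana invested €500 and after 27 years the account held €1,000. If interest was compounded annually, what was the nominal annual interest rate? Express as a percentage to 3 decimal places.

2.600%

The 27-period growth factor is 1,000/500 = 2.
r = 2^(1/27) − 1 ≈ 0.0260045, i.e. 2.60045%.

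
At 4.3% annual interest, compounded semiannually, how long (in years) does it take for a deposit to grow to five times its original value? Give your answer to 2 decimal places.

37.83 years

(1 + 0.0215)^(2t) = 5.
2t = ln 5 / ln(1 + 0.0215) ≈ 1.6094/0.0212721 ≈ 75.6594.
t ≈ 37.8297.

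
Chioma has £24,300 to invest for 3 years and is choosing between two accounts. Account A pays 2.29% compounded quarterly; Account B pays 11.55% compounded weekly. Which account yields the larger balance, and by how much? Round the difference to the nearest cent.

Account A growth factor: (1 + 0.005725)^12 ≈ 1.0709050088; balance ≈ 26,022.9917.
Account B growth factor: (1 + 0.1155/52)^156 ≈ 1.4135662323; balance ≈ 34,349.6594.
Account B is larger by 8,326.6677.

Account B, by £8,326.67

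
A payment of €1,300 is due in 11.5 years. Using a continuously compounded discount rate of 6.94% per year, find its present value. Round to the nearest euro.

P = A·e^(−rt) = 1,300·e^(−0.7981).
e^(−0.7981) ≈ 0.4501835007, so P ≈ 585.2386.

€585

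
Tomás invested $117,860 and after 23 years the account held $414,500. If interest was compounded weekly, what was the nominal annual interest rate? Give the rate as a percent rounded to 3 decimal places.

(1 + r/52)^1196 = 414,500/117,860 = 3.51688.
1 + r/52 = 3.51688^(1/1196) ≈ 1.001052, so r/52 ≈ 0.00105204.
r ≈ 52·0.00105204 = 5.47060%.

5.471%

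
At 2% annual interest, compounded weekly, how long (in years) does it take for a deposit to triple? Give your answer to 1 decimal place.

(1 + 0.000384615)^(52t) = 3.
52t = ln 3 / ln(1 + 0.000384615) ≈ 1.0986/0.000384541 ≈ 2856.9412.
t ≈ 54.9412.

54.9 years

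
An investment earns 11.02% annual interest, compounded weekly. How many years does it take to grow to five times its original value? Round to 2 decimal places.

14.62 years

(1 + 0.00211923)^(52t) = 5.
52t = ln 5 / ln(1 + 0.00211923) ≈ 1.6094/0.00211699 ≈ 760.2488.
t ≈ 14.6202.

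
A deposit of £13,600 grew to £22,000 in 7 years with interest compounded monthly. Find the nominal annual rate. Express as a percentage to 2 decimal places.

6.89%

The 84-period growth factor is 22,000/13,600 = 1.61765.
r/12 = 1.61765^(1/84) − 1 ≈ 0.00574229, so r ≈ 12·0.00574229 = 6.89075%.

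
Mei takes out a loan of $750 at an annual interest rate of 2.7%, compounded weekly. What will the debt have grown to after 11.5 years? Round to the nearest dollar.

$1,023

Growth factor = (1 + 0.027/52)^598 ≈ 1.363997078.
A ≈ 750 × 1.363997078 ≈ 1,022.9978.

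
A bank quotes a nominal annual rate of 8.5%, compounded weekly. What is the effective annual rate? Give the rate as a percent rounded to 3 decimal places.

8.864%

One year is 52 periods at 0.00163462 each: (1 + 0.00163462)^52 ≈ 1.088642.
EAR = 1.088642 − 1 ≈ 8.86415%.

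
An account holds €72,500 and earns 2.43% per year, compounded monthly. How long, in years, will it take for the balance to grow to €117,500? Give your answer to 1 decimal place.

(1 + 0.002025)^(12t) = 117,500/72,500 = 1.6207.
12t·ln(1 + 0.002025) = ln(1.6207); 12t = 0.48285/0.00202295 ≈ 238.6867.
t ≈ 19.8906 years.

19.9 years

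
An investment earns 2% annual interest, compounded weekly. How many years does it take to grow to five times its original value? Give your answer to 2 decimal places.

(1 + 0.000384615)^(52t) = 5.
52t = ln 5 / ln(1 + 0.000384615) ≈ 1.6094/0.000384541 ≈ 4185.3432.
t ≈ 80.4874.

80.49 years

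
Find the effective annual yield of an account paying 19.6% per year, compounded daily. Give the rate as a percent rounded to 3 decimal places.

21.646%

One year is 365 periods at 0.000536986 each: (1 + 0.000536986)^365 ≈ 1.216463.
EAR = 1.216463 − 1 ≈ 21.64629%.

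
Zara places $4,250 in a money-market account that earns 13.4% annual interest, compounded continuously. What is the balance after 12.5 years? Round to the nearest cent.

$22,689.88

A = P·e^(rt) = 4,250·e^(0.134·12.5) = 4,250·e^1.675.
e^1.675 ≈ 5.3387951491, so A ≈ 22,689.8794.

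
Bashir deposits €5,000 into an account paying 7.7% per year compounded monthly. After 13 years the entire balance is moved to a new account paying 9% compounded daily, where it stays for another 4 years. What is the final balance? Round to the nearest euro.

Phase 1: 5,000·(1 + 0.077/12)^156 ≈ 13,561.5698.
Phase 2: 13,561.5698·(1 + 0.09/365)^1460 ≈ 19,437.3343.

€19,437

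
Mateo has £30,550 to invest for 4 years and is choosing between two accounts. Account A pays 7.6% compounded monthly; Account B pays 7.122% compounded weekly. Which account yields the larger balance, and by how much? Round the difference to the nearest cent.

A: (1 + 0.076/12)^48 ≈ 1.3539704888, so 30,550 × 1.3539704888 ≈ 41,363.7984.
B: (1 + 0.07122/52)^208 ≈ 1.3293433386, so 30,550 × 1.3293433386 ≈ 40,611.4390.
Difference ≈ 752.3594 in favor of A.

Account A, by £752.36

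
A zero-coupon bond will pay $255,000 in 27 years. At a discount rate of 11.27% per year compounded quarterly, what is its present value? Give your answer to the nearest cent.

$12,685.27

Growth factor = (1 + 0.028175)^108 ≈ 20.1020477675.
P = 255,000/20.1020477675 ≈ 12,685.2748.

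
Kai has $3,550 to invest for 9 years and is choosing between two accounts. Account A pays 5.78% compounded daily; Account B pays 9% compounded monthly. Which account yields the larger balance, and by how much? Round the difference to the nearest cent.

Account B, by $1,983.84

A: (1 + 0.0578/365)^3285 ≈ 1.682294804, so 3,550 × 1.682294804 ≈ 5,972.1466.
B: (1 + 0.0075)^108 ≈ 2.241124172, so 3,550 × 2.241124172 ≈ 7,955.9908.
Difference ≈ 1,983.8443 in favor of B.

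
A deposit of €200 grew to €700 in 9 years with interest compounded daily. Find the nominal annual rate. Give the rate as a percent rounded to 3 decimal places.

The 3285-period growth factor is 700/200 = 3.5.
r/365 = 3.5^(1/3285) − 1 ≈ 0.000381431, so r ≈ 365·0.000381431 = 13.92224%.

13.922%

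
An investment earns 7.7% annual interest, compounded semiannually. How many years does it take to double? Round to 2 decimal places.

9.17 years

(1 + 0.0385)^(2t) = 2.
2t = ln 2 / ln(1 + 0.0385) ≈ 0.69315/0.0377774 ≈ 18.3482.
t ≈ 9.1741.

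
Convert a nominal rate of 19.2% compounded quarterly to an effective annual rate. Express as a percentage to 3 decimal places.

20.627%

EAR = (1 + 19.2%/4)^4 − 1 = (1 + 0.048)^4 − 1.
(1 + 0.048)^4 ≈ 1.206272, so EAR ≈ 20.62717%.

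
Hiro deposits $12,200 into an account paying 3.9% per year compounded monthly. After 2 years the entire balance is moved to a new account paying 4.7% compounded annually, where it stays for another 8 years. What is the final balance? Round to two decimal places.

Phase 1: 12,200·(1 + 0.00325)^24 ≈ 13,188.0284.
Phase 2: 13,188.0284·(1 + 0.047)^8 ≈ 19,043.7875.

$19,043.79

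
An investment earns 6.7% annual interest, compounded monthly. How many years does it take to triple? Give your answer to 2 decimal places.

(1 + 0.00558333)^(12t) = 3.
12t = ln 3 / ln(1 + 0.00558333) ≈ 1.0986/0.0055678 ≈ 197.3152.
t ≈ 16.4429.

16.44 years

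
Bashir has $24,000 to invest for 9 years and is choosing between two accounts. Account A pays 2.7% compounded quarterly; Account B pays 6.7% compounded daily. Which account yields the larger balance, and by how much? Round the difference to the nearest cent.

Account B, by $13,283.14

A: (1 + 0.00675)^36 ≈ 1.2740280154, so 24,000 × 1.2740280154 ≈ 30,576.6724.
B: (1 + 0.067/365)^3285 ≈ 1.8274922337, so 24,000 × 1.8274922337 ≈ 43,859.8136.
Difference ≈ 13,283.1412 in favor of B.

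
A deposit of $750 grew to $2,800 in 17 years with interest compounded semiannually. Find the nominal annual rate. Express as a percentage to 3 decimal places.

7.901%

(1 + r/2)^34 = 2,800/750 = 3.73333.
1 + r/2 = 3.73333^(1/34) ≈ 1.039505, so r/2 ≈ 0.0395045.
r ≈ 2·0.0395045 = 7.90090%.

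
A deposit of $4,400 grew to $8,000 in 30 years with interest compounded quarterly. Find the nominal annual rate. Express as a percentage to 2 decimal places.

The 120-period growth factor is 8,000/4,400 = 1.81818.
r/4 = 1.81818^(1/120) − 1 ≈ 0.00499441, so r ≈ 4·0.00499441 = 1.99776%.

2.00%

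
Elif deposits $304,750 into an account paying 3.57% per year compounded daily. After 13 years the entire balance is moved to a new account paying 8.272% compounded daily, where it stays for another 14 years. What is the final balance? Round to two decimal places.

After 13 years at 3.57%: 304,750 × 1.590545922971 ≈ 484,718.8700.
Then 14 years at 8.272%: 484,718.8700 × 3.183396765332 ≈ 1,543,052.4829.

$1,543,052.48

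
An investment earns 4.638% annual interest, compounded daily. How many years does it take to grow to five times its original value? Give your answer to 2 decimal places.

34.70 years

(1 + 0.000127068)^(365t) = 5.
365t = ln 5 / ln(1 + 0.000127068) ≈ 1.6094/0.00012706 ≈ 12666.7132.
t ≈ 34.7033.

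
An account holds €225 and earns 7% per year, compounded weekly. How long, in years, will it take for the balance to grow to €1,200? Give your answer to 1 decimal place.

23.9 years

We need (1 + 0.00134615)^(52t) = 5.3333, so 52t = ln 5.3333 / ln 1.001346 ≈ 1244.3622.
t ≈ 1244.3622/52 = 23.9300 years.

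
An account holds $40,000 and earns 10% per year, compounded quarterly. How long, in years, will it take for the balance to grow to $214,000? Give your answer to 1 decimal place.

17.0 years

(1 + 0.025)^(4t) = 214,000/40,000 = 5.35.
4t·ln(1 + 0.025) = ln(5.35); 4t = 1.6771/0.0246926 ≈ 67.9190.
t ≈ 16.9797 years.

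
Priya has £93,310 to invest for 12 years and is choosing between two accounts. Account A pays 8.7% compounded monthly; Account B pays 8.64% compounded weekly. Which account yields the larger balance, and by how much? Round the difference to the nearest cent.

Account A, by £1,131.45

A: (1 + 0.00725)^144 ≈ 2.82987825943, so 93,310 × 2.82987825943 ≈ 264,055.9404.
B: (1 + 0.0864/52)^624 ≈ 2.81775258454, so 93,310 × 2.81775258454 ≈ 262,924.4937.
Difference ≈ 1,131.4467 in favor of A.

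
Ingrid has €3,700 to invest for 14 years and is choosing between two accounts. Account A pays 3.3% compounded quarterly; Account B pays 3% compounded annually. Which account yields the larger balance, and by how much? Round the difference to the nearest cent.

A: (1 + 0.00825)^56 ≈ 1.584239794, so 3,700 × 1.584239794 ≈ 5,861.6872.
B: (1 + 0.03)^14 ≈ 1.512589725, so 3,700 × 1.512589725 ≈ 5,596.5820.
Difference ≈ 265.1053 in favor of A.

Account A, by €265.11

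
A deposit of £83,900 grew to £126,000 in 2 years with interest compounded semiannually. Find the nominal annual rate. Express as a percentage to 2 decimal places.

21.40%

(1 + r/2)^4 = 126,000/83,900 = 1.50179.
1 + r/2 = 1.50179^(1/4) ≈ 1.107012, so r/2 ≈ 0.107012.
r ≈ 2·0.107012 = 21.40231%.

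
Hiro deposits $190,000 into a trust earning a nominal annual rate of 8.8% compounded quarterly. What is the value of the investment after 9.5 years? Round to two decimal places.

$434,397.82

Growth factor = (1 + 0.022)^38 ≈ 2.28630433789.
A ≈ 190,000 × 2.28630433789 ≈ 434,397.8242.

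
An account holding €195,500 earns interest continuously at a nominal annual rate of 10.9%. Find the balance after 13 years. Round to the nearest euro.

€806,384

A = P·e^(rt) = 195,500·e^(0.109·13) = 195,500·e^1.417.
e^1.417 ≈ 4.12472767737, so A ≈ 806,384.2609.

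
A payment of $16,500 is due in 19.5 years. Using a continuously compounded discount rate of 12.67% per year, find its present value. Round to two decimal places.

$1,394.74

P = A·e^(−rt) = 16,500·e^(−2.47065).
e^(−2.47065) ≈ 0.084529896708, so P ≈ 1,394.7433.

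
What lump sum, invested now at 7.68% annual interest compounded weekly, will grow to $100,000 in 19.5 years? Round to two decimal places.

Growth factor = (1 + 0.0768/52)^1014 ≈ 4.4660089958.
P = 100,000/4.4660089958 ≈ 22,391.3566.

$22,391.36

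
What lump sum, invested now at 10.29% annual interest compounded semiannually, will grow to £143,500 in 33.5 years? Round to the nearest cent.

Periodic rate = 10.29%/2 = 0.05145; 67 periods.
P = 143,500/(1 + 0.05145)^67 ≈ 143,500/28.8295522878 ≈ 4,977.5313.

£4,977.53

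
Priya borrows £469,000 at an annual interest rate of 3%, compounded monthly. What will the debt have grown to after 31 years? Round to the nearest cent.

£1,187,306.06

Periodic rate = 3%/12 = 0.0025; periods = 12·31 = 372.
A = 469,000·(1 + 0.0025)^372 ≈ 469,000·2.531569418344 ≈ 1,187,306.0572.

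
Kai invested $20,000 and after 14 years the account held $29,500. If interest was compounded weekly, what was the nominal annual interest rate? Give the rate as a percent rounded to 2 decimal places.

2.78%

The 728-period growth factor is 29,500/20,000 = 1.475.
r/52 = 1.475^(1/728) − 1 ≈ 0.000534013, so r ≈ 52·0.000534013 = 2.77687%.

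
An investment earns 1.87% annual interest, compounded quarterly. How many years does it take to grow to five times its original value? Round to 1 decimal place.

86.3 years

(1 + 0.004675)^(4t) = 5.
4t = ln 5 / ln(1 + 0.004675) ≈ 1.6094/0.00466411 ≈ 345.0689.
t ≈ 86.2672.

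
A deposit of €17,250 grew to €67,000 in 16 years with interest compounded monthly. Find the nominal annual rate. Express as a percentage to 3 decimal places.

(1 + r/12)^192 = 67,000/17,250 = 3.88406.
1 + r/12 = 3.88406^(1/192) ≈ 1.007092, so r/12 ≈ 0.00709212.
r ≈ 12·0.00709212 = 8.51054%.

8.511%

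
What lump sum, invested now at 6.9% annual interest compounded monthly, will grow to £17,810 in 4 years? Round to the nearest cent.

£13,525.15

Growth factor = (1 + 0.00575)^48 ≈ 1.3168065547.
P = 17,810/1.3168065547 ≈ 13,525.1453.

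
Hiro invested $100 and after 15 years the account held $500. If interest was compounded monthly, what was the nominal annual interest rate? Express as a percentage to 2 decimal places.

(1 + r/12)^180 = 500/100 = 5.
1 + r/12 = 5^(1/180) ≈ 1.008981, so r/12 ≈ 0.00898141.
r ≈ 12·0.00898141 = 10.77770%.

10.78%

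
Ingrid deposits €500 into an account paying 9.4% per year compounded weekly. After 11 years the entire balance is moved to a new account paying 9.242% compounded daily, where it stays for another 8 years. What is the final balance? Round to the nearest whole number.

After 11 years at 9.4%: 500 × 2.809668621 ≈ 1,404.8343.
Then 8 years at 9.242%: 1,404.8343 × 2.094398523 ≈ 2,942.2829.

€2,942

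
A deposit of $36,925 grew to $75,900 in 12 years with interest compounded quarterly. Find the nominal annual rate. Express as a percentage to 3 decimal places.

6.050%

(1 + r/4)^48 = 75,900/36,925 = 2.05552.
1 + r/4 = 2.05552^(1/48) ≈ 1.015124, so r/4 ≈ 0.0151242.
r ≈ 4·0.0151242 = 6.04969%.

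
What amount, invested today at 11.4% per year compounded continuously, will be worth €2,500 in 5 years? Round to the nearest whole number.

€1,414

P = A·e^(−rt) = 2,500·e^(−0.57).
e^(−0.57) ≈ 0.5655254387, so P ≈ 1,413.8136.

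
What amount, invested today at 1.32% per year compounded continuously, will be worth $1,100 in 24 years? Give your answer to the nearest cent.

$801.32

P = A·e^(−rt) = 1,100·e^(−0.3168).
e^(−0.3168) ≈ 0.7284764358, so P ≈ 801.3241.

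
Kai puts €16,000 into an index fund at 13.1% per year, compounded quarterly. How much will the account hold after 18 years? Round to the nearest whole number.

Growth factor = (1 + 0.03275)^72 ≈ 10.1778175819.
A ≈ 16,000 × 10.1778175819 ≈ 162,845.0813.

€162,845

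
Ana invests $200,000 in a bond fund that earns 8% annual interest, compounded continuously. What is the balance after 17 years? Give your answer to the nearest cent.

$779,238.66

A = P·e^(rt) = 200,000·e^(0.08·17) = 200,000·e^1.36.
e^1.36 ≈ 3.8961933018, so A ≈ 779,238.6604.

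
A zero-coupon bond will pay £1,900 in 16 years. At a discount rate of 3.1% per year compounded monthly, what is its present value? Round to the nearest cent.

£1,157.77

Growth factor = (1 + 0.031/12)^192 ≈ 1.641089638.
P = 1,900/1.641089638 ≈ 1,157.7673.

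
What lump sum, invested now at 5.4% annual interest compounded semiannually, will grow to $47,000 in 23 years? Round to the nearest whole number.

$13,799

Periodic rate = 5.4%/2 = 0.027; 46 periods.
P = 47,000/(1 + 0.027)^46 ≈ 47,000/3.405966762 ≈ 13,799.3126.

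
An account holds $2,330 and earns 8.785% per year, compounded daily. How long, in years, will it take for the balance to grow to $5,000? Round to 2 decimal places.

(1 + 0.000240685)^(365t) = 5,000/2,330 = 2.1459.
365t·ln(1 + 0.000240685) = ln(2.1459); 365t = 0.76357/0.000240656 ≈ 3172.8681.
t ≈ 8.6928 years.

8.69 years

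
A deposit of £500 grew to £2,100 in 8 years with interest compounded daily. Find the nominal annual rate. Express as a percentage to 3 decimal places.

The 2920-period growth factor is 2,100/500 = 4.2.
r/365 = 4.2^(1/2920) − 1 ≈ 0.000491588, so r ≈ 365·0.000491588 = 17.94297%.

17.943%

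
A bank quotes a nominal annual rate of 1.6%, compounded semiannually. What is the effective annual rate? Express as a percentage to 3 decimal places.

EAR = (1 + 1.6%/2)^2 − 1 = (1 + 0.008)^2 − 1.
(1 + 0.008)^2 ≈ 1.016064, so EAR ≈ 1.60640%.

1.606%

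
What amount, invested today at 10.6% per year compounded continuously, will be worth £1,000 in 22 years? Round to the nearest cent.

P = A·e^(−rt) = 1,000·e^(−2.332).
e^(−2.332) ≈ 0.0971013501, so P ≈ 97.1014.

£97.10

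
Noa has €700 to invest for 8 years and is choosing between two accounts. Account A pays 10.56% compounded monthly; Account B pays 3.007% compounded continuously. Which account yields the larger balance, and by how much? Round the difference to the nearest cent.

Account A, by €732.88

A: (1 + 0.0088)^96 ≈ 2.31892692, so 700 × 2.31892692 ≈ 1,623.2488.
B: e^(0.03007·8) = e^0.24056 ≈ 1.27196125, so 700 × 1.27196125 ≈ 890.3729.
Difference ≈ 732.8760 in favor of A.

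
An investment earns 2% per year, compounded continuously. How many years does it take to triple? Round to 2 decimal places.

54.93 years

e^(0.02t) = 3, so 0.02t = ln 3 ≈ 1.0986.
t ≈ 1.0986/0.02 ≈ 54.9306.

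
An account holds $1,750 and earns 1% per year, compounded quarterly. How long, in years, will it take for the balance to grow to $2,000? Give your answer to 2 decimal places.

13.37 years

(1 + 0.0025)^(4t) = 2,000/1,750 = 1.1429.
4t·ln(1 + 0.0025) = ln(1.1429); 4t = 0.13353/0.00249688 ≈ 53.4793.
t ≈ 13.3698 years.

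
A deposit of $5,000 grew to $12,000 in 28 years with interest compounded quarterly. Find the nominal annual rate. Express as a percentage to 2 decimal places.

3.14%

(1 + r/4)^112 = 12,000/5,000 = 2.4.
1 + r/4 = 2.4^(1/112) ≈ 1.007847, so r/4 ≈ 0.00784732.
r ≈ 4·0.00784732 = 3.13893%.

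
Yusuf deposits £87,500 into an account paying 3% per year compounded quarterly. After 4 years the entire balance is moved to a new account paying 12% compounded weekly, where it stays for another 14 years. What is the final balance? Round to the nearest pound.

£528,084

Phase 1: 87,500·(1 + 0.0075)^16 ≈ 98,611.8099.
Phase 2: 98,611.8099·(1 + 0.12/52)^728 ≈ 528,084.0974.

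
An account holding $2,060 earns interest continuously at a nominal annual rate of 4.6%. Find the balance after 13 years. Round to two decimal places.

A = P·e^(rt) = 2,060·e^(0.046·13) = 2,060·e^0.598.
e^0.598 ≈ 1.818478205, so A ≈ 3,746.0651.

$3,746.07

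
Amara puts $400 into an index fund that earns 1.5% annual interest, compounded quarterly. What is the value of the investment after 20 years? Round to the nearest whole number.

Growth factor = (1 + 0.00375)^80 ≈ 1.34910162.
A ≈ 400 × 1.34910162 ≈ 539.6406.

$540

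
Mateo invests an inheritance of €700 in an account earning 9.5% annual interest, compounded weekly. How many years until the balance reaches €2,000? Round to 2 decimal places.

11.06 years

We need (1 + 0.00182692)^(52t) = 2.8571, so 52t = ln 2.8571 / ln 1.001827 ≈ 575.1642.
t ≈ 575.1642/52 = 11.0609 years.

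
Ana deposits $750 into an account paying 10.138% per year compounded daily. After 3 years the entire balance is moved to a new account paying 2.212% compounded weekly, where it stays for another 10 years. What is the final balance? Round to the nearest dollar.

Phase 1: 750·(1 + 0.10138/365)^1095 ≈ 1,016.5512.
Phase 2: 1,016.5512·(1 + 0.02212/52)^520 ≈ 1,268.1621.

$1,268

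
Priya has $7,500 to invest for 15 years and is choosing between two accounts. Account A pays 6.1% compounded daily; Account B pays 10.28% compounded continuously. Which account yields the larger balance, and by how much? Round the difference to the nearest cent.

Account A growth factor: (1 + 0.061/365)^5475 ≈ 2.4965843798; balance ≈ 18,724.3828.
Account B growth factor: e^(0.1028·15) = e^1.542 ≈ 4.6739287869; balance ≈ 35,054.4659.
Account B is larger by 16,330.0831.

Account B, by $16,330.08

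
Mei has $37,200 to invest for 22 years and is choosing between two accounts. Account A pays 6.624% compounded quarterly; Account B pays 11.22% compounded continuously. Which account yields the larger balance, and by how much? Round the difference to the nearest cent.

Account B, by $281,240.52

A: (1 + 0.01656)^88 ≈ 4.24331710916, so 37,200 × 4.24331710916 ≈ 157,851.3965.
B: e^(0.1122·22) = e^2.4684 ≈ 11.8035460613, so 37,200 × 11.8035460613 ≈ 439,091.9135.
Difference ≈ 281,240.5170 in favor of B.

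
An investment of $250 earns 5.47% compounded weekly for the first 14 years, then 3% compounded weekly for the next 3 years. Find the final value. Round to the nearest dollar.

$588

Phase 1: 250·(1 + 0.0547/52)^728 ≈ 537.4622.
Phase 2: 537.4622·(1 + 0.03/52)^156 ≈ 588.0620.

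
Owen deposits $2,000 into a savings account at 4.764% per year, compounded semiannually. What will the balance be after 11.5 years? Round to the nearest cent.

$3,436.95

Periodic rate = 4.764%/2 = 0.02382; periods = 2·11.5 = 23.
A = 2,000·(1 + 0.02382)^23 ≈ 2,000·1.718474172 ≈ 3,436.9483.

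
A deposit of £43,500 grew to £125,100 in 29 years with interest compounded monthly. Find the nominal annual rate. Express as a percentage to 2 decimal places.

(1 + r/12)^348 = 125,100/43,500 = 2.87586.
1 + r/12 = 2.87586^(1/348) ≈ 1.00304, so r/12 ≈ 0.00304011.
r ≈ 12·0.00304011 = 3.64813%.

3.65%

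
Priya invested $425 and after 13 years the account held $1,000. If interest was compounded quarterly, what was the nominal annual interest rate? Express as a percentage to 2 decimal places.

The 52-period growth factor is 1,000/425 = 2.35294.
r/4 = 2.35294^(1/52) − 1 ≈ 0.0165912, so r ≈ 4·0.0165912 = 6.63650%.

6.64%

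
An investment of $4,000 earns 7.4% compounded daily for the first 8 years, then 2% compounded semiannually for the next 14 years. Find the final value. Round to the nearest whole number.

$9,553

After 8 years at 7.4%: 4,000 × 1.807491545 ≈ 7,229.9662.
Then 14 years at 2%: 7,229.9662 × 1.321290967 ≈ 9,552.8890.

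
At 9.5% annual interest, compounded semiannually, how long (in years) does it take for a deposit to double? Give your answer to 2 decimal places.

7.47 years

(1 + 0.0475)^(2t) = 2.
2t = ln 2 / ln(1 + 0.0475) ≈ 0.69315/0.0464064 ≈ 14.9365.
t ≈ 7.4682.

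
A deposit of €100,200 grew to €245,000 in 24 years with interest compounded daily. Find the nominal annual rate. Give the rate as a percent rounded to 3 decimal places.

3.726%

The 8760-period growth factor is 245,000/100,200 = 2.44511.
r/365 = 2.44511^(1/8760) − 1 ≈ 0.00010207, so r ≈ 365·0.00010207 = 3.72557%.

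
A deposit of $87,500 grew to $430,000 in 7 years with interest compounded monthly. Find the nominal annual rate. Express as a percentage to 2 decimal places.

22.96%

(1 + r/12)^84 = 430,000/87,500 = 4.91429.
1 + r/12 = 4.91429^(1/84) ≈ 1.019135, so r/12 ≈ 0.0191349.
r ≈ 12·0.0191349 = 22.96187%.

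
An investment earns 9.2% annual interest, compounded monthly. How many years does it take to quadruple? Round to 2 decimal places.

15.13 years

(1 + 0.00766667)^(12t) = 4.
12t = ln 4 / ln(1 + 0.00766667) ≈ 1.3863/0.00763743 ≈ 181.5133.
t ≈ 15.1261.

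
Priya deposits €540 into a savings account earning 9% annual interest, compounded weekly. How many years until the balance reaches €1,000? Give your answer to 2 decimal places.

(1 + 0.00173077)^(52t) = 1,000/540 = 1.8519.
52t·ln(1 + 0.00173077) = ln(1.8519); 52t = 0.61619/0.00172927 ≈ 356.3267.
t ≈ 6.8524 years.

6.85 years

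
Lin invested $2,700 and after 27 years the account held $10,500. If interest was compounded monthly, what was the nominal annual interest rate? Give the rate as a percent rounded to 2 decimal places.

5.04%

The 324-period growth factor is 10,500/2,700 = 3.88889.
r/12 = 3.88889^(1/324) − 1 ≈ 0.00420054, so r ≈ 12·0.00420054 = 5.04064%.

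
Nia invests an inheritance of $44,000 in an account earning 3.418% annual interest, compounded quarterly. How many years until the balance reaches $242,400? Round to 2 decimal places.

(1 + 0.008545)^(4t) = 242,400/44,000 = 5.5091.
4t·ln(1 + 0.008545) = ln(5.5091); 4t = 1.7064/0.0085087 ≈ 200.5477.
t ≈ 50.1369 years.

50.14 years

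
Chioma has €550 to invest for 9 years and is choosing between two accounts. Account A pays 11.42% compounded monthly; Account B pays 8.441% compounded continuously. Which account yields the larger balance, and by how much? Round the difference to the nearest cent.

Account A growth factor: (1 + 0.1142/12)^108 ≈ 2.781360492; balance ≈ 1,529.7483.
Account B growth factor: e^(0.08441·9) = e^0.75969 ≈ 2.137613458; balance ≈ 1,175.6874.
Account A is larger by 354.0609.

Account A, by €354.06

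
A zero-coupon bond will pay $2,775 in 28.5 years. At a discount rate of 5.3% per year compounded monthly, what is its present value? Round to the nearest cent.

Periodic rate = 5.3%/12 = 0.00441667; 342 periods.
P = 2,775/(1 + 0.053/12)^342 ≈ 2,775/4.513956772 ≈ 614.7600.

$614.76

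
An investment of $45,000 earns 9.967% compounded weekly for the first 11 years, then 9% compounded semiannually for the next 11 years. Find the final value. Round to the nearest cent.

$354,374.61

After 11 years at 9.967%: 45,000 × 2.99014122178 ≈ 134,556.3550.
Then 11 years at 9%: 134,556.3550 × 2.63365200797 ≈ 354,374.6145.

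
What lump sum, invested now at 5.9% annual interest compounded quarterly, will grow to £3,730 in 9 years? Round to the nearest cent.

£2,201.82

Periodic rate = 5.9%/4 = 0.01475; 36 periods.
P = 3,730/(1 + 0.01475)^36 ≈ 3,730/1.694049747 ≈ 2,201.8244.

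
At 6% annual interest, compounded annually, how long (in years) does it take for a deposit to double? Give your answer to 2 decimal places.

11.90 years

(1 + 0.06)^t = 2.
t = ln 2 / ln(1 + 0.06) ≈ 0.69315/0.0582689 ≈ 11.8957.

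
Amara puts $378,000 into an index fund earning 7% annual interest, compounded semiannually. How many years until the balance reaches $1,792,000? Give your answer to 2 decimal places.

(1 + 0.035)^(2t) = 1,792,000/378,000 = 4.7407.
2t·ln(1 + 0.035) = ln(4.7407); 2t = 1.5562/0.0344014 ≈ 45.2363.
t ≈ 22.6182 years.

22.62 years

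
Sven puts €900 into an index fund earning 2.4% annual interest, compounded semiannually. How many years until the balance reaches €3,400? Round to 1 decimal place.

55.7 years

We need (1 + 0.012)^(2t) = 3.7778, so 2t = ln 3.7778 / ln 1.012 ≈ 111.4246.
t ≈ 111.4246/2 = 55.7123 years.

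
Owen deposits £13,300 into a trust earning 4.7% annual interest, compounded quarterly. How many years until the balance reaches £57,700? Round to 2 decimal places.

We need (1 + 0.01175)^(4t) = 4.3383, so 4t = ln 4.3383 / ln 1.01175 ≈ 125.6254.
t ≈ 125.6254/4 = 31.4063 years.

31.41 years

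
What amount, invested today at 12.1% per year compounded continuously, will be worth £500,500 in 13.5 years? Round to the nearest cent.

P = A·e^(−rt) = 500,500·e^(−1.6335).
e^(−1.6335) ≈ 0.195245019287, so P ≈ 97,720.1322.

£97,720.13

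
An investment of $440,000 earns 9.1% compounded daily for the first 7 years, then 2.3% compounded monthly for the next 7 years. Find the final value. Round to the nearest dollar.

$977,053

After 7 years at 9.1%: 440,000 × 1.89064985075 ≈ 831,885.9343.
Then 7 years at 2.3%: 831,885.9343 × 1.17450396992 ≈ 977,053.3324.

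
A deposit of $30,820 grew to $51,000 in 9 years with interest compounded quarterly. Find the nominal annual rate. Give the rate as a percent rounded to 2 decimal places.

The 36-period growth factor is 51,000/30,820 = 1.65477.
r/4 = 1.65477^(1/36) − 1 ≈ 0.0140889, so r ≈ 4·0.0140889 = 5.63557%.

5.64%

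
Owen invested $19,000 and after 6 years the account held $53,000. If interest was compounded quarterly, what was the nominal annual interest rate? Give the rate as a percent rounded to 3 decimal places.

17.468%

(1 + r/4)^24 = 53,000/19,000 = 2.78947.
1 + r/4 = 2.78947^(1/24) ≈ 1.043671, so r/4 ≈ 0.0436705.
r ≈ 4·0.0436705 = 17.46822%.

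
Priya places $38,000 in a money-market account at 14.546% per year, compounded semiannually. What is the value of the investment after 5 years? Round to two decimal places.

$76,681.02

Growth factor = (1 + 0.07273)^10 ≈ 2.0179214781.
A ≈ 38,000 × 2.0179214781 ≈ 76,681.0162.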